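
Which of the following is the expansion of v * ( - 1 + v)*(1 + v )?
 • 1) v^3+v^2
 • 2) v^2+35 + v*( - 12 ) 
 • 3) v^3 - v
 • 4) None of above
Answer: 3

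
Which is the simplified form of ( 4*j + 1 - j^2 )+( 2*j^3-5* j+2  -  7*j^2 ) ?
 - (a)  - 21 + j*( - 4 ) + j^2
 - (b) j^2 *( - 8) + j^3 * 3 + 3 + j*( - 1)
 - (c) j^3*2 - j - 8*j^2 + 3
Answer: c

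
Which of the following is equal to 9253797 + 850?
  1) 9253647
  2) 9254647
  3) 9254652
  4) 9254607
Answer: 2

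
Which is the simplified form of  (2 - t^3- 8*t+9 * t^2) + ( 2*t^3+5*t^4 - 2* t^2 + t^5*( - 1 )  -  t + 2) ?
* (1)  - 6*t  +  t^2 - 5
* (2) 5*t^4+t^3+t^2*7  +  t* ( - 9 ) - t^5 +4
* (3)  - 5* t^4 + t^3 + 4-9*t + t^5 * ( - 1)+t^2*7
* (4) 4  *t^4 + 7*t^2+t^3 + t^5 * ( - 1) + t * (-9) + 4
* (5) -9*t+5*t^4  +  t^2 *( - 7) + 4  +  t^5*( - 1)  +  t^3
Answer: 2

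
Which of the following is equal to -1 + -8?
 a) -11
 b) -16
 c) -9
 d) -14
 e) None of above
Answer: c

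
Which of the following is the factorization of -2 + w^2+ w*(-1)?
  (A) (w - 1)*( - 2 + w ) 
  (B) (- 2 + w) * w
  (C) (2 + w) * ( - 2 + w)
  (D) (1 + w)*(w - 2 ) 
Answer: D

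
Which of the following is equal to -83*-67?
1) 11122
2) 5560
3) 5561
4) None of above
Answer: 3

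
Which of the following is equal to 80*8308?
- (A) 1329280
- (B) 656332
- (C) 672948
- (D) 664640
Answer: D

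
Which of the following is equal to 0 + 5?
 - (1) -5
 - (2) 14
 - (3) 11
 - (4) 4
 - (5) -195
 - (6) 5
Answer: 6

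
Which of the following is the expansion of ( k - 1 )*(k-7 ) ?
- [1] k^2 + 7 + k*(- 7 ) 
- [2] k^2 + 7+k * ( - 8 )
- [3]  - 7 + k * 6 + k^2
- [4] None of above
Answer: 2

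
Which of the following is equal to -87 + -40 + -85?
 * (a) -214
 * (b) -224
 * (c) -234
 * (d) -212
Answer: d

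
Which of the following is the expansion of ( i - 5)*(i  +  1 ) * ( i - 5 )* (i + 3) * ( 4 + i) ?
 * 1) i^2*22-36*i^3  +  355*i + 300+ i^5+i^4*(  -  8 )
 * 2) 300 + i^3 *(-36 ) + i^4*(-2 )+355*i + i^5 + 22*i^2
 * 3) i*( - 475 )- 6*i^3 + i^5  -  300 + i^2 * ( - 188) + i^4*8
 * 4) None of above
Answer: 2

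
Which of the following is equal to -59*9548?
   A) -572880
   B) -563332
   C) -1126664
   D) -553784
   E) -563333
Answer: B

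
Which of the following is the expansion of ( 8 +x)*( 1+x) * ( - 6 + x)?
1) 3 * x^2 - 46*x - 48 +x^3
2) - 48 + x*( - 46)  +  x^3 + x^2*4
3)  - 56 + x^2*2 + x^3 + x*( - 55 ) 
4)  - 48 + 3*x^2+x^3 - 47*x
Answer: 1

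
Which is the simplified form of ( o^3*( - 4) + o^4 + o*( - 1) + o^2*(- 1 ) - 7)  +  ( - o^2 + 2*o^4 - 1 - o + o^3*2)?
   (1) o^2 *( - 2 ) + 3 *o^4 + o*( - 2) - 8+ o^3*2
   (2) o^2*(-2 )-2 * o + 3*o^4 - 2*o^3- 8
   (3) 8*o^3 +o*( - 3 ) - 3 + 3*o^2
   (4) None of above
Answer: 2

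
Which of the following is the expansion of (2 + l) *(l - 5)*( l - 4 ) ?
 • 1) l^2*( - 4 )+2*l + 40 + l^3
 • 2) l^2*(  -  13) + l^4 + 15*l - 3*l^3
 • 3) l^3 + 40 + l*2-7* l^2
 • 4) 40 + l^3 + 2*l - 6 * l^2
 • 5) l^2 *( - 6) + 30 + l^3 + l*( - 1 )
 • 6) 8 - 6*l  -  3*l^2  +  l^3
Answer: 3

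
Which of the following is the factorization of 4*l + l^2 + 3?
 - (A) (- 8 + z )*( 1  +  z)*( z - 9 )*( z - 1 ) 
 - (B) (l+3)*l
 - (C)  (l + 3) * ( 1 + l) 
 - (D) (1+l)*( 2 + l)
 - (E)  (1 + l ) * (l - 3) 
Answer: C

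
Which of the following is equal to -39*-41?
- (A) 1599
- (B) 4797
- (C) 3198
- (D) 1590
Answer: A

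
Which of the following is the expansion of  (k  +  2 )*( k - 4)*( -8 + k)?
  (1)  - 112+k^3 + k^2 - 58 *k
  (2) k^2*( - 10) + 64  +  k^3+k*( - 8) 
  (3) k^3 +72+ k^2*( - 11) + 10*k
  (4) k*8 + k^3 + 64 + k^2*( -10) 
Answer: 4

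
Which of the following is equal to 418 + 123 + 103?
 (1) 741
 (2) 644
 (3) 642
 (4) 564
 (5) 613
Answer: 2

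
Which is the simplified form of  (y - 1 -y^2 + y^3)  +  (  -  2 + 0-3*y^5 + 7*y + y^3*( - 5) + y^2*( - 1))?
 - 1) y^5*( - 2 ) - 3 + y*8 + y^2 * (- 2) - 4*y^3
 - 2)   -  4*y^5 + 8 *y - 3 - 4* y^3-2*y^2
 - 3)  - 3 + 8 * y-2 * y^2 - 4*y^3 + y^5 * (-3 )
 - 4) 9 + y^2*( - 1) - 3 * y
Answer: 3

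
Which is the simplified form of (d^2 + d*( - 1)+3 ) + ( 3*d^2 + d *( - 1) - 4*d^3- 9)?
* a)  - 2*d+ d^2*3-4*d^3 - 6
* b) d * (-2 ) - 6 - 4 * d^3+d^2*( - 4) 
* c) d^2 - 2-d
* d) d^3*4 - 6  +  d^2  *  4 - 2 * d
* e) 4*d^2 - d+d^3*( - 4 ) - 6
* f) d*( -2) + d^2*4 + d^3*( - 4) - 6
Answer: f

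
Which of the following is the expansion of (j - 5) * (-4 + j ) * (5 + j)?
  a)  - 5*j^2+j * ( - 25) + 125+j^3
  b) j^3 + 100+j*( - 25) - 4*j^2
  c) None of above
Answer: b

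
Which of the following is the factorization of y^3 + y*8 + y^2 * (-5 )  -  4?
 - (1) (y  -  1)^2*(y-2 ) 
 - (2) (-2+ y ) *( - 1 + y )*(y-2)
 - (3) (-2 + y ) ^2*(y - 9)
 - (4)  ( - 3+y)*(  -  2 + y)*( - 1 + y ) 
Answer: 2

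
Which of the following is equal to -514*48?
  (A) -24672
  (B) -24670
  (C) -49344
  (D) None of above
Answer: A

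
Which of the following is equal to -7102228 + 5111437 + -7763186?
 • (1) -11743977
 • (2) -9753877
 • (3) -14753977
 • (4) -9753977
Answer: 4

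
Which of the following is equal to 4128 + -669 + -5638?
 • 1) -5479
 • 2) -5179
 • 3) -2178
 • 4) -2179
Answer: 4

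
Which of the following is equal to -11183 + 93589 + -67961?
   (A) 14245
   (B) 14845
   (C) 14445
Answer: C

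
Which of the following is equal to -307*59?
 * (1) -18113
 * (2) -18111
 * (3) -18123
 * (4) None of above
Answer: 1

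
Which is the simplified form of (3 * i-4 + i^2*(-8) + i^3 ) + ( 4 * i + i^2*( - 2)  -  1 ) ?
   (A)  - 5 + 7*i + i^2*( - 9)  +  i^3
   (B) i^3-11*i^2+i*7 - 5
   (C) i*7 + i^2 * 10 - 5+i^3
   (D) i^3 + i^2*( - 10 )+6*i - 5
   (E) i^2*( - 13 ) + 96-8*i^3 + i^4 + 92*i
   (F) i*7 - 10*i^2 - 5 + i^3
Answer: F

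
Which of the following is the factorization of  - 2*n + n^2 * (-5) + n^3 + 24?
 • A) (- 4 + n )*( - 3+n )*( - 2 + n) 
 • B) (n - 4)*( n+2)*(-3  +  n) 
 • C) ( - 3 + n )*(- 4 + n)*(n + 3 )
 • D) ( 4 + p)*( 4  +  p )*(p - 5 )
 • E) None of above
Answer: B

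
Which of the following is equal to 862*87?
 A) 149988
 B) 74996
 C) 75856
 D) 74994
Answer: D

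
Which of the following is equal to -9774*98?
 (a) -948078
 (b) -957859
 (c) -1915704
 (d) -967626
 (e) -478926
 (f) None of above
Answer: f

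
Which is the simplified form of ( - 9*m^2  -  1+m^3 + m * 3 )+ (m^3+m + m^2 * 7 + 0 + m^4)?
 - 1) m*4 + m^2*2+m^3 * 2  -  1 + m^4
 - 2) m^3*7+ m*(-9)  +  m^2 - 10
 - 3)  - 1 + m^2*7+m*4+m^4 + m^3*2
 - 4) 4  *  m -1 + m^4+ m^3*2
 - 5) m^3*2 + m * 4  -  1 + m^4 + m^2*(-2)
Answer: 5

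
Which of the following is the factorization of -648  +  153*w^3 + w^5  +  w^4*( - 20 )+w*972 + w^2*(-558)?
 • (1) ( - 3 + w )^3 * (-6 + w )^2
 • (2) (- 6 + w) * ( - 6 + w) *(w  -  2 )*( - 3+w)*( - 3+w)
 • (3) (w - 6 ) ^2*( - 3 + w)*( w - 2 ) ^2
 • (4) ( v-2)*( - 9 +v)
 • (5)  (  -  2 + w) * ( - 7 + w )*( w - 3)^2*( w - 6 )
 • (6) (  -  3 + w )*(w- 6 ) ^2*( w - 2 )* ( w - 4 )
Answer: 2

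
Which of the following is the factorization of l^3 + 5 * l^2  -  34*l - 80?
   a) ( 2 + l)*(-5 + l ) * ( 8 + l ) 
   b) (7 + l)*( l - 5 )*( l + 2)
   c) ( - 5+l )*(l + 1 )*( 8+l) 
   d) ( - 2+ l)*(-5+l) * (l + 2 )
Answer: a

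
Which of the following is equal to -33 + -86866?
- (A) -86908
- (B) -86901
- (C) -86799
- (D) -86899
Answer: D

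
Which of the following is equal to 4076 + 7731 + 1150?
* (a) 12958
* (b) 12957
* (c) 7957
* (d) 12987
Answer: b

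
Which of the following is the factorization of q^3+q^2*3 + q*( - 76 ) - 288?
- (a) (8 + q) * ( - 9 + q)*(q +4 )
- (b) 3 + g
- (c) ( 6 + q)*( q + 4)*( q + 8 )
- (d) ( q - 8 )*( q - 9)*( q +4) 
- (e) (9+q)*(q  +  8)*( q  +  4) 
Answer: a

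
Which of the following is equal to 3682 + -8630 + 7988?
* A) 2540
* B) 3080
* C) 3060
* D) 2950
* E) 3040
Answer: E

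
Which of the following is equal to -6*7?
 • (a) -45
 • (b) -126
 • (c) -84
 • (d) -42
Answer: d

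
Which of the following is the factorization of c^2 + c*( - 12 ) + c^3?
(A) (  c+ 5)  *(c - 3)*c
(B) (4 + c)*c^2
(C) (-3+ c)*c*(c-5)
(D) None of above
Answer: D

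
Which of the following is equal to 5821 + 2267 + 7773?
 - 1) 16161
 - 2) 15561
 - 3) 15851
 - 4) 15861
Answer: 4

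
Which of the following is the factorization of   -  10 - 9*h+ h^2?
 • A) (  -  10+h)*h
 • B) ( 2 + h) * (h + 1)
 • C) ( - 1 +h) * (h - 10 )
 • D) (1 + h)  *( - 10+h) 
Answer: D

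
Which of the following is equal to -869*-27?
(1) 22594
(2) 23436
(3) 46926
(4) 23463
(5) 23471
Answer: 4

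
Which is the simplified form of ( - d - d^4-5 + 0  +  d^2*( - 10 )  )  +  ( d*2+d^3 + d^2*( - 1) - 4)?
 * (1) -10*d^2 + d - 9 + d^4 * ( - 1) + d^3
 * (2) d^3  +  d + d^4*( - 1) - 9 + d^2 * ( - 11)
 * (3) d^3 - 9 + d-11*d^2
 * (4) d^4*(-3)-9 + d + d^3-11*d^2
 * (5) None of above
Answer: 2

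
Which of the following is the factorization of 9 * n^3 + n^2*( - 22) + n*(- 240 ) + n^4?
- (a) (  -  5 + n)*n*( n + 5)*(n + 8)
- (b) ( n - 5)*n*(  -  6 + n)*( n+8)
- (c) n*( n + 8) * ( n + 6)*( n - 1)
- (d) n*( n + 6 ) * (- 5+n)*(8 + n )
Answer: d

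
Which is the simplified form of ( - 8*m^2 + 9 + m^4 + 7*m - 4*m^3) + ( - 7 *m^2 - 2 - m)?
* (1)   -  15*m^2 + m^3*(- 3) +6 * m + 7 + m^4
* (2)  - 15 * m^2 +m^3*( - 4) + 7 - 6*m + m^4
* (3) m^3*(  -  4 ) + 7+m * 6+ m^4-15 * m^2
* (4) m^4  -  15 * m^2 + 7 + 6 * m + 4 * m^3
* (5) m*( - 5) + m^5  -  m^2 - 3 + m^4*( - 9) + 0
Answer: 3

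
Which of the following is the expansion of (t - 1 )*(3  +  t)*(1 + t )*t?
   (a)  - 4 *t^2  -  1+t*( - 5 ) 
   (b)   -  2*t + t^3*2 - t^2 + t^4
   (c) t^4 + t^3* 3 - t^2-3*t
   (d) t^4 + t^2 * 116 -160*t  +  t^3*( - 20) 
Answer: c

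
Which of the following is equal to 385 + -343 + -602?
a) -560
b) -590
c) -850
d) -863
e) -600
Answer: a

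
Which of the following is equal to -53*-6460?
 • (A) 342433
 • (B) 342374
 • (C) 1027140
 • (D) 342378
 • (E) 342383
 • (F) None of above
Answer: F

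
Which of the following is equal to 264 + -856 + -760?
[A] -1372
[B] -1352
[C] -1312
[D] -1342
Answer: B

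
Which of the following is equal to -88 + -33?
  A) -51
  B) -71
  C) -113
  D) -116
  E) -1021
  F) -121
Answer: F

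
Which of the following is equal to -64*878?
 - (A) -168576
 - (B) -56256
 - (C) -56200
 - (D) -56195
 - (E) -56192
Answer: E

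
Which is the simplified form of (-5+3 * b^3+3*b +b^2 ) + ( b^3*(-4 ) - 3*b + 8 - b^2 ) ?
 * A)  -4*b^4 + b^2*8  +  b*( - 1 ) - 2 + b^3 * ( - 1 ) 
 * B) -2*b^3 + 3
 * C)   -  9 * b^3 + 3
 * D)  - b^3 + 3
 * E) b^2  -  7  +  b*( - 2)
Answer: D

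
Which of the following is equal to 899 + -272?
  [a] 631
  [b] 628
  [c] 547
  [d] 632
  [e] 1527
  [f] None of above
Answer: f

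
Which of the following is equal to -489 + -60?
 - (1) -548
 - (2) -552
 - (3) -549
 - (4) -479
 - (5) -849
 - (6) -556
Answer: 3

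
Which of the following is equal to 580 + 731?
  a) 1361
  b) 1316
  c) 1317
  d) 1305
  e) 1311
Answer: e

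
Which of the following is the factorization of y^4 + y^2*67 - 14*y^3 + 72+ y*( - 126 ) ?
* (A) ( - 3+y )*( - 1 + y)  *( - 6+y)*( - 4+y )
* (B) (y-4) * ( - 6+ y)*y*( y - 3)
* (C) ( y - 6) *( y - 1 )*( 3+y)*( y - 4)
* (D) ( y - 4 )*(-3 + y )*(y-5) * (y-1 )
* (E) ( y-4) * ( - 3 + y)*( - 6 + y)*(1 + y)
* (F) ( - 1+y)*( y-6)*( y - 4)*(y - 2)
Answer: A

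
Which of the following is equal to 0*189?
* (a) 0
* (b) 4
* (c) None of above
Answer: a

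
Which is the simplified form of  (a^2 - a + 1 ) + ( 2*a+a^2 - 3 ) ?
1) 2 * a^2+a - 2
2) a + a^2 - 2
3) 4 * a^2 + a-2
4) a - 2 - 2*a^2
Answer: 1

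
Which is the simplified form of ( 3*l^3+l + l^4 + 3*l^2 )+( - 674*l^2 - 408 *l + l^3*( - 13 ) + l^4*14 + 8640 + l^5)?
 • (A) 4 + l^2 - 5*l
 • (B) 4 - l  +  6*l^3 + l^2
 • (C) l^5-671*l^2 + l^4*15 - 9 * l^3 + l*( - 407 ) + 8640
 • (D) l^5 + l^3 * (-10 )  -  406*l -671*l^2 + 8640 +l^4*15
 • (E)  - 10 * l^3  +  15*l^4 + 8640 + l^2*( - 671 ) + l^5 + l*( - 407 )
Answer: E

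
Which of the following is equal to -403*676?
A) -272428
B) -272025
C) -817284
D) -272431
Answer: A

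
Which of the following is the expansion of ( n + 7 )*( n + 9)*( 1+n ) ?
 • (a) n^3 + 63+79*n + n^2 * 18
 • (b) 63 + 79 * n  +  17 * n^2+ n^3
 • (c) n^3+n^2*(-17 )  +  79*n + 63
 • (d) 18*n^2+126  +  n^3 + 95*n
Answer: b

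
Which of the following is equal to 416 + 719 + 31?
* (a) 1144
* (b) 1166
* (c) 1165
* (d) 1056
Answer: b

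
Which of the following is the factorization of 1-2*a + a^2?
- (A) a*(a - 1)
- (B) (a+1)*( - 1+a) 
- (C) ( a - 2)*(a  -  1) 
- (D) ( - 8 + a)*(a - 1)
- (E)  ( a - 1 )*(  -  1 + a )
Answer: E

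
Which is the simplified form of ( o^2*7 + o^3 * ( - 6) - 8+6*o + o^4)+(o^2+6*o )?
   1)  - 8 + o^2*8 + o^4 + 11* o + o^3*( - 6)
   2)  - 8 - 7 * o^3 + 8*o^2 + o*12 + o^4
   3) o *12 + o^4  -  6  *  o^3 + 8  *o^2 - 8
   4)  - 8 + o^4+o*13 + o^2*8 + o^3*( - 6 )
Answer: 3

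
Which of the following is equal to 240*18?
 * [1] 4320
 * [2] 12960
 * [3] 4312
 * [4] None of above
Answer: 1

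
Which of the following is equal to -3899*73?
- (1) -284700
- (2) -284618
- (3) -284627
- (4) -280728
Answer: 3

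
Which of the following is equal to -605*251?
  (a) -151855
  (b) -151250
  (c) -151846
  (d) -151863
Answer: a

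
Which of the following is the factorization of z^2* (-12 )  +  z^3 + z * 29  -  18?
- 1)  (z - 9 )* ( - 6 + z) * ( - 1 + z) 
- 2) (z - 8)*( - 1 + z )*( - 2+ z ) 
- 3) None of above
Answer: 3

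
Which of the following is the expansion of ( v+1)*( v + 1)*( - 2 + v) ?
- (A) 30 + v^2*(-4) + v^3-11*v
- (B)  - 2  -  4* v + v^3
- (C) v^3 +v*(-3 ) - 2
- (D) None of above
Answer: C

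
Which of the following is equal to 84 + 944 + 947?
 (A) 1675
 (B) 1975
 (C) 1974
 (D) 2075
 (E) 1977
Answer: B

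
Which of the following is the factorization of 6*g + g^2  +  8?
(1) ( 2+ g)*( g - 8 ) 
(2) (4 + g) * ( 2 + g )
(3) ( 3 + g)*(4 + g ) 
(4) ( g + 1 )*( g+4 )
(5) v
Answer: 2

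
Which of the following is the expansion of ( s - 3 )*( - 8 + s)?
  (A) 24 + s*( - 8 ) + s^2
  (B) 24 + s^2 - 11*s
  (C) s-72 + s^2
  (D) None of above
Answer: B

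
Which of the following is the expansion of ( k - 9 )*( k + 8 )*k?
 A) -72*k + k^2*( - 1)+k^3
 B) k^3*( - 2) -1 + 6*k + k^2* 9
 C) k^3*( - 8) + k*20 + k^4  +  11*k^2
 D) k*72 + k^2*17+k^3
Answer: A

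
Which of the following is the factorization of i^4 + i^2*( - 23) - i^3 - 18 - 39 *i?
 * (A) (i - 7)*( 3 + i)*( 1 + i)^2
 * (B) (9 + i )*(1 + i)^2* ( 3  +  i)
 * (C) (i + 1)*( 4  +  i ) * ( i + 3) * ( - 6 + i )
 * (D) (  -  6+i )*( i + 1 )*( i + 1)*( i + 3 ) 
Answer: D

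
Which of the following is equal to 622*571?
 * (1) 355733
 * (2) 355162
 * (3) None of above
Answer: 2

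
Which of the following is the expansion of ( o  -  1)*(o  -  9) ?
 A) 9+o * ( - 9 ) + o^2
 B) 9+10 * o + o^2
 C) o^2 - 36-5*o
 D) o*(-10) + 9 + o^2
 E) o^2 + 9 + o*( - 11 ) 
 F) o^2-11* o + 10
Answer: D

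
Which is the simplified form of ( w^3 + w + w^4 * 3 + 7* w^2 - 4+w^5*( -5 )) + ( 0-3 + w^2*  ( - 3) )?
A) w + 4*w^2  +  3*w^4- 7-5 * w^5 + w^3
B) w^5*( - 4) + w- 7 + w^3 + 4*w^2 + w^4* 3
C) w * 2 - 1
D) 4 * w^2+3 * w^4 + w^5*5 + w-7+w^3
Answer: A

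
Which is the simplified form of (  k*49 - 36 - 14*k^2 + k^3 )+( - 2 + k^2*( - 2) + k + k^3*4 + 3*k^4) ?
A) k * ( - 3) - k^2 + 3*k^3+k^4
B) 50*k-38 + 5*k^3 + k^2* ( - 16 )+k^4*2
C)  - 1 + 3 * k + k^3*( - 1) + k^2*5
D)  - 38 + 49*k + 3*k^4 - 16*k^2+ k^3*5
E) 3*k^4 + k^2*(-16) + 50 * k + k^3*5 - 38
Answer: E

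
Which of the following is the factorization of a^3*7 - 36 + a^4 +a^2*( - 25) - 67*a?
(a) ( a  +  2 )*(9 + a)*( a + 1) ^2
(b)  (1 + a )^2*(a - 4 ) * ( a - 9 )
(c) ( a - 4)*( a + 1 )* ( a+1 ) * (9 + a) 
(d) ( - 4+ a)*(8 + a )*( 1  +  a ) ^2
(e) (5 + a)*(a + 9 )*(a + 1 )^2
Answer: c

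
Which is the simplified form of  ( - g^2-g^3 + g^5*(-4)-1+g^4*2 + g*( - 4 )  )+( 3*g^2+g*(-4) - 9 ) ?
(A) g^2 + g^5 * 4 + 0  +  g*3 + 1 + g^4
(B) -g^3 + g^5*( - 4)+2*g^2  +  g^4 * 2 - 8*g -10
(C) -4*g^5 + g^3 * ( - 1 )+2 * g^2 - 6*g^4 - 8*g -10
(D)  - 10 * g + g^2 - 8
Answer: B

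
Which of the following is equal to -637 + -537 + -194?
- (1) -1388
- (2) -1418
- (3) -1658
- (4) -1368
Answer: 4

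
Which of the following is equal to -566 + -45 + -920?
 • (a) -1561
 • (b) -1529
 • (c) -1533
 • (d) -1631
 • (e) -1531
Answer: e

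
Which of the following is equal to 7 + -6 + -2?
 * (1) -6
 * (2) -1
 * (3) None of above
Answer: 2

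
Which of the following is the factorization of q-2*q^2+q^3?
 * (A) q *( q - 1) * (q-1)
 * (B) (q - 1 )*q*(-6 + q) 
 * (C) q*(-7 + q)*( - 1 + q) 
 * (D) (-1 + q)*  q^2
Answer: A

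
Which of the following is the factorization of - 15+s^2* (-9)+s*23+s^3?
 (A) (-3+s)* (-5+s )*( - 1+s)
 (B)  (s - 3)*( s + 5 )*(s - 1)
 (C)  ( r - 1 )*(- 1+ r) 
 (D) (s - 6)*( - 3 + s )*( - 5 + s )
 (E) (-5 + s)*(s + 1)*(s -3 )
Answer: A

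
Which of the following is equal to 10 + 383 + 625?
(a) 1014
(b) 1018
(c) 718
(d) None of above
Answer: b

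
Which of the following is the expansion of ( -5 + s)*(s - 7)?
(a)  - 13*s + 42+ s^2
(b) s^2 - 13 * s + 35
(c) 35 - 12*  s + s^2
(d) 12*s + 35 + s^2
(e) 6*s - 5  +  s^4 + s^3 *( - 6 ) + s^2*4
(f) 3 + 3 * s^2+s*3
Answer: c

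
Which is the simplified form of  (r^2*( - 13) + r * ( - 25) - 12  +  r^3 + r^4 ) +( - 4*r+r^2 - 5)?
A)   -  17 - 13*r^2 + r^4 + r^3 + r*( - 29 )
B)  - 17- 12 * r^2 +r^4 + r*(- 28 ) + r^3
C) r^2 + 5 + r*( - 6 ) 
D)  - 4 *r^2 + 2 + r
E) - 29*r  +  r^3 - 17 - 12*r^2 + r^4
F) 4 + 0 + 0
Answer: E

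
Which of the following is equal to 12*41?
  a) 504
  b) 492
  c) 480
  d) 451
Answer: b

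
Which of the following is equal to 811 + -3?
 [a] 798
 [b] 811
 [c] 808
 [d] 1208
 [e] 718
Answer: c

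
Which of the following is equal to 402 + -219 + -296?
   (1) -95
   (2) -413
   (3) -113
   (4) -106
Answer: 3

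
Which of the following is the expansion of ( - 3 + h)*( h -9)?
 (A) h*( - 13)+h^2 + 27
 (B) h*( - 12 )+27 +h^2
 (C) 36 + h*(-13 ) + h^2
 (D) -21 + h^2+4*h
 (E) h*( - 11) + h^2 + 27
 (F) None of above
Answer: B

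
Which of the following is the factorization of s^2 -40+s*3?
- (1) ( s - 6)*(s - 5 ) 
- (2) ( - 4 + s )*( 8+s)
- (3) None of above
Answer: 3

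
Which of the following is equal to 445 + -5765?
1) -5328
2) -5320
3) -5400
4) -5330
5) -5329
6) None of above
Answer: 2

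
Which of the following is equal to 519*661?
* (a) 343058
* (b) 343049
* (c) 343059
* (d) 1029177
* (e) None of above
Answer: c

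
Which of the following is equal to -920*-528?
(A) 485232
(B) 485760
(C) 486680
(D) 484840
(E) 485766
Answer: B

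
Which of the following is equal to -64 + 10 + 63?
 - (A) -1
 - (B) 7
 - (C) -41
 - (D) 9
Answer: D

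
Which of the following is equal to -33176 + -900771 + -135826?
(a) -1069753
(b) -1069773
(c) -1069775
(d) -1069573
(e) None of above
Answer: b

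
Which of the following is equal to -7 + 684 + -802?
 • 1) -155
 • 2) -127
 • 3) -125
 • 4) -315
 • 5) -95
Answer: 3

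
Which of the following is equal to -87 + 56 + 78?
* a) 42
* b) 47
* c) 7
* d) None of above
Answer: b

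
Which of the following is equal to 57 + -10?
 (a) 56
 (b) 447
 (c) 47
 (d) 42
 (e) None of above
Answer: c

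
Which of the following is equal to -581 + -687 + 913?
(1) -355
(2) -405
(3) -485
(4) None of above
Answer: 1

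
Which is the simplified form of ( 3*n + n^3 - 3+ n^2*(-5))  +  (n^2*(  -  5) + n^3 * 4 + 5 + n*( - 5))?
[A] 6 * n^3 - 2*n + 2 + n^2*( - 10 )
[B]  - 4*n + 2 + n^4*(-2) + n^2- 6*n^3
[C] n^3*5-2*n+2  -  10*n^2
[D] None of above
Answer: C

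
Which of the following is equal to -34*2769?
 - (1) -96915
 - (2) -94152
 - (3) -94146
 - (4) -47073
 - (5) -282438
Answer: 3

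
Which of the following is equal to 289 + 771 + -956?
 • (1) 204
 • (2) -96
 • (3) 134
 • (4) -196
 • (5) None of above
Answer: 5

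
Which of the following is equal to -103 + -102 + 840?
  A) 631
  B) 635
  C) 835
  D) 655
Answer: B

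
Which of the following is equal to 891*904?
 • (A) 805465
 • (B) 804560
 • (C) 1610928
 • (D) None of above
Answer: D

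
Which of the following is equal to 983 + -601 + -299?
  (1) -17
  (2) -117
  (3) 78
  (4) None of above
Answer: 4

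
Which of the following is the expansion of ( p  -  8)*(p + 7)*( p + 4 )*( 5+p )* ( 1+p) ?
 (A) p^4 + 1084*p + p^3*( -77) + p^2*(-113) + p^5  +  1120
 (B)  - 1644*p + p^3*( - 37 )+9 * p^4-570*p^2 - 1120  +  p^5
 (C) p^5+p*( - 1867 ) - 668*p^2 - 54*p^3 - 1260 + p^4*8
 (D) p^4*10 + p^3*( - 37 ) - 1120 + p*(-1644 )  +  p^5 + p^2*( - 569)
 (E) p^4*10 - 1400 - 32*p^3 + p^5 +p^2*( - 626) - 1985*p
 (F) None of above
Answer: F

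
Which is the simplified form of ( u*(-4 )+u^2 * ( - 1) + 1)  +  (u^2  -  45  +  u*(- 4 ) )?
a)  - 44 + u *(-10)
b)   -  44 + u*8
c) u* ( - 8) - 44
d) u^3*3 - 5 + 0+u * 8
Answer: c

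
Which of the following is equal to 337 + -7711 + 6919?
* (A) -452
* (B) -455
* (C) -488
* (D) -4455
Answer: B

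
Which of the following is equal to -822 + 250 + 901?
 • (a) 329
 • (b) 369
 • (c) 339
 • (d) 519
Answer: a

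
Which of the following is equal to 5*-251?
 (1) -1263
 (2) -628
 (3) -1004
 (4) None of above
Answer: 4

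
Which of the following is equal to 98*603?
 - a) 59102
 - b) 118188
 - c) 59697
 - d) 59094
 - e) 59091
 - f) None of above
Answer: d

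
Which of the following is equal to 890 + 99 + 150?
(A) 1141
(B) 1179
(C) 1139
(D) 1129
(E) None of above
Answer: C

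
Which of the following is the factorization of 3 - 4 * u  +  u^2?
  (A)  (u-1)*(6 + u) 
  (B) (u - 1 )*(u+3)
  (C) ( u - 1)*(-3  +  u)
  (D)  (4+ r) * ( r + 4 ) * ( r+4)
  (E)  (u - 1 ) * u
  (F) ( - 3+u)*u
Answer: C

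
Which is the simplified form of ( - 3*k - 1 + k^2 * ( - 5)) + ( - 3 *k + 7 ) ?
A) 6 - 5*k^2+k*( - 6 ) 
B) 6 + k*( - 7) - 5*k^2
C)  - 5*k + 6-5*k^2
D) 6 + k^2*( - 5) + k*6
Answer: A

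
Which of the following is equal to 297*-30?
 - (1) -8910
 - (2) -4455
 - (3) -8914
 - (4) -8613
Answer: 1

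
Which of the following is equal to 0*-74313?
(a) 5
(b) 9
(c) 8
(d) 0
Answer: d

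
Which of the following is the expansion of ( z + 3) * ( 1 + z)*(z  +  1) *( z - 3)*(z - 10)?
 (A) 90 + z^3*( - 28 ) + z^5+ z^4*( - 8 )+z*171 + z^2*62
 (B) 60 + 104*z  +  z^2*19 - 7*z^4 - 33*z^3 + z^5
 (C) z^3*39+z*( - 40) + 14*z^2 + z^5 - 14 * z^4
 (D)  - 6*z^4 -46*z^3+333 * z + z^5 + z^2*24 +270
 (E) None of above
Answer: A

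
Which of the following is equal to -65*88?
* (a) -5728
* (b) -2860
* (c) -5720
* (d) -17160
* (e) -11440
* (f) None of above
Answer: c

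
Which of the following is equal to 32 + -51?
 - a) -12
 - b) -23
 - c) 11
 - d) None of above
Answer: d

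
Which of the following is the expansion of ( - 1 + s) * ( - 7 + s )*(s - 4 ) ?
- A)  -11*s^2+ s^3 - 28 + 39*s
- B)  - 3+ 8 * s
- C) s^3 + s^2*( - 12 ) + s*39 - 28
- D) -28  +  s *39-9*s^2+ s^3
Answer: C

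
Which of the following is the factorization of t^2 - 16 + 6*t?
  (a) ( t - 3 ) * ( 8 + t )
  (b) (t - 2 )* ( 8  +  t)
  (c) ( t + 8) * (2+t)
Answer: b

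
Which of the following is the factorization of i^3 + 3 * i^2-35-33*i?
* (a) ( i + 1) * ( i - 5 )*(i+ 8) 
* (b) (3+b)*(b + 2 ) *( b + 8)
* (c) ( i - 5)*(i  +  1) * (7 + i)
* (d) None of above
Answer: c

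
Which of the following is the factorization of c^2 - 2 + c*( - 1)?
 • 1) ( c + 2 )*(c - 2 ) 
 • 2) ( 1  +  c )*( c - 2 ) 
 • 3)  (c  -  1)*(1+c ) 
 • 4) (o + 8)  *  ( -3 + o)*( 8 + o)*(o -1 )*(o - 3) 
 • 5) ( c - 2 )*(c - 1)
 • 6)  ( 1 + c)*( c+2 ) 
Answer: 2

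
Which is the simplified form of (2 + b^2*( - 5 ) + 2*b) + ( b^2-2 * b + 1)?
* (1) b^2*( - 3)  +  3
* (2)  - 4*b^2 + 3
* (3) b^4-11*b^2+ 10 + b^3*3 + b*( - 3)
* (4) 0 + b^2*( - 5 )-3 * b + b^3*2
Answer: 2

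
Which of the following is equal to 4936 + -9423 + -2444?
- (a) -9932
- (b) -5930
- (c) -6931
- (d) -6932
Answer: c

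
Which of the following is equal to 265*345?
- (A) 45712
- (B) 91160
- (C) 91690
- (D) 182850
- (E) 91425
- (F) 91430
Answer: E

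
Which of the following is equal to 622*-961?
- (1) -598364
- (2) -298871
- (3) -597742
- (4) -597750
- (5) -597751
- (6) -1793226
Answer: 3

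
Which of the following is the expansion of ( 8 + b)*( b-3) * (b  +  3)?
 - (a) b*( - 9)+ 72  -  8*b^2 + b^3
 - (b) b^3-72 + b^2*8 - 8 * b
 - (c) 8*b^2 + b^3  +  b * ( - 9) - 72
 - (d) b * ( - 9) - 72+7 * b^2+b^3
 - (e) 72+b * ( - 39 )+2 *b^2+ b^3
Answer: c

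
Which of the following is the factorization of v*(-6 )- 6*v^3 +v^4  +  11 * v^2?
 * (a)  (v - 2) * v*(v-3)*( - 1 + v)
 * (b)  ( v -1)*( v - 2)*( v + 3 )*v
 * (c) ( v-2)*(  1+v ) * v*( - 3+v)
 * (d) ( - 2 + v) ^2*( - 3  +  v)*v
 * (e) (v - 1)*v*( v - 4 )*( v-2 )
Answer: a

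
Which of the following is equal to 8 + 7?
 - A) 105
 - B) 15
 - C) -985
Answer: B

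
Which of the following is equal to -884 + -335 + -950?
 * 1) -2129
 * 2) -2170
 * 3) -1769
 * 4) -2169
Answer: 4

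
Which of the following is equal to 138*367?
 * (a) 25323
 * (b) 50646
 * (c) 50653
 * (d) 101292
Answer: b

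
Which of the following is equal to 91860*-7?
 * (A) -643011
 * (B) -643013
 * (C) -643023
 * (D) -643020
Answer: D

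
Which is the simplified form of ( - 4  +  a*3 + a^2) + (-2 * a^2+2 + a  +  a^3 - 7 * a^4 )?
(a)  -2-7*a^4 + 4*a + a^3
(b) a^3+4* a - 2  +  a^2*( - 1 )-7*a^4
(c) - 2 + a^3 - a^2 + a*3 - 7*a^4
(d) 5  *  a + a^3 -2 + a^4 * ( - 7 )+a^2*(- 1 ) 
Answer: b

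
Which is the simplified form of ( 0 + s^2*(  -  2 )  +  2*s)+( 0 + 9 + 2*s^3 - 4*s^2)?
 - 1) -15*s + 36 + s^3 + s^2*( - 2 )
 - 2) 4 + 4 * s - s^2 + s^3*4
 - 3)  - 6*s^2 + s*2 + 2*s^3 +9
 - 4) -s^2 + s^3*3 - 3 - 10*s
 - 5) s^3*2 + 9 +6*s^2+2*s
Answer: 3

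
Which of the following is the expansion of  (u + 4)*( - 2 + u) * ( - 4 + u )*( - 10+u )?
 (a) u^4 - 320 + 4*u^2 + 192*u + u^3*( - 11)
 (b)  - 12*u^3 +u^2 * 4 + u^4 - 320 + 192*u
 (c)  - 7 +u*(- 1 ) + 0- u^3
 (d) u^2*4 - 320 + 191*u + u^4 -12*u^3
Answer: b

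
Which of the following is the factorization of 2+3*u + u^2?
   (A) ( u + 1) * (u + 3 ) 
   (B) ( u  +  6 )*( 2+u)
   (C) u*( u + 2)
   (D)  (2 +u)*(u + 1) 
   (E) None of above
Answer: D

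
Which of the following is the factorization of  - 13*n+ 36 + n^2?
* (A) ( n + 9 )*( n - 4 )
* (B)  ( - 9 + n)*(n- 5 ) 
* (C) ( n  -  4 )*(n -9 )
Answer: C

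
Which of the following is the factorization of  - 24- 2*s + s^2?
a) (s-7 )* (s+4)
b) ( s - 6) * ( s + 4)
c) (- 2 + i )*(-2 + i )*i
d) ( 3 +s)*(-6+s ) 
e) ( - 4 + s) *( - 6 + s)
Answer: b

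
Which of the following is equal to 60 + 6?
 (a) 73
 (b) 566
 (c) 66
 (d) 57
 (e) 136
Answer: c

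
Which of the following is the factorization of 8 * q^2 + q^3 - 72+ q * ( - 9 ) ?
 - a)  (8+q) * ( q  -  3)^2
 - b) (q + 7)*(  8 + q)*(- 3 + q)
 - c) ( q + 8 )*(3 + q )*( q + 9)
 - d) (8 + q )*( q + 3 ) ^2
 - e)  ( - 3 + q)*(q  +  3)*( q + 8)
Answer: e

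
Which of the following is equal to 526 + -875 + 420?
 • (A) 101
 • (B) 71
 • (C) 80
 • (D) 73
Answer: B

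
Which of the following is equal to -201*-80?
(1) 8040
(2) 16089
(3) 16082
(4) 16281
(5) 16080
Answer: 5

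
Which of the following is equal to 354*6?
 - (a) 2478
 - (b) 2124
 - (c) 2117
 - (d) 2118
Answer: b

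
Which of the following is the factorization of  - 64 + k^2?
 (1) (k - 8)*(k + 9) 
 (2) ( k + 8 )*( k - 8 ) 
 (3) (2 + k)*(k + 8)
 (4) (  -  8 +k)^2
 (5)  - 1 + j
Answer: 2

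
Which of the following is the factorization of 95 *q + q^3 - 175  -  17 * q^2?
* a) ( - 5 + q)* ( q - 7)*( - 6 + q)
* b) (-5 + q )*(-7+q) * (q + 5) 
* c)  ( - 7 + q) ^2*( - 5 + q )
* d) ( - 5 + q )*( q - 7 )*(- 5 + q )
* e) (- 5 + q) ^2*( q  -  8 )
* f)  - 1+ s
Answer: d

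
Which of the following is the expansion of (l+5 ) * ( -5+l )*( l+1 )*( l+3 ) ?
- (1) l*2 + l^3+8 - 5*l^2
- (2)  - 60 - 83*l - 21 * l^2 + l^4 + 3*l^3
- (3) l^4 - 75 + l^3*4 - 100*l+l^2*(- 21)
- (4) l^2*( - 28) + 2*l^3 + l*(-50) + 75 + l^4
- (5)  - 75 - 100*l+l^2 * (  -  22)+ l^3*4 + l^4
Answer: 5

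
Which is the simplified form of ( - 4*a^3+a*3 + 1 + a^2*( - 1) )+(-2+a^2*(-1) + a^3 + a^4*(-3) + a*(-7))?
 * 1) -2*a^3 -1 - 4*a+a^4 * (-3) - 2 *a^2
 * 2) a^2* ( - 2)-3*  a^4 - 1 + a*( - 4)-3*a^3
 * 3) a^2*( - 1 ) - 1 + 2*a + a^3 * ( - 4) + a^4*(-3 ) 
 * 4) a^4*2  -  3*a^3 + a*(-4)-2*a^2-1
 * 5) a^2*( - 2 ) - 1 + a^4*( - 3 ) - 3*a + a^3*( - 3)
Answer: 2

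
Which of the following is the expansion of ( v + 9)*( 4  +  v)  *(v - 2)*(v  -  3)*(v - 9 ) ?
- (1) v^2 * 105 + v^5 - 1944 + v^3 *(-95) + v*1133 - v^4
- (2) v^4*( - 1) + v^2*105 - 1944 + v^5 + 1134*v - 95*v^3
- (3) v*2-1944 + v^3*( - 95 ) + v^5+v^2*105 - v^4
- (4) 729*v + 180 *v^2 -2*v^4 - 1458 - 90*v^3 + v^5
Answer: 2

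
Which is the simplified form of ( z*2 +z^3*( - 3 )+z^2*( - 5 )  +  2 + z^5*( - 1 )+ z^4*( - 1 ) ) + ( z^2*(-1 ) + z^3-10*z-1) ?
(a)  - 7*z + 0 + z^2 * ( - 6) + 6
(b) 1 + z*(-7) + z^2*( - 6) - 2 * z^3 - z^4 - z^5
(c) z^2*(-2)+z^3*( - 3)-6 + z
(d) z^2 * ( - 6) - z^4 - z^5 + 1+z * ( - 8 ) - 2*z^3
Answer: d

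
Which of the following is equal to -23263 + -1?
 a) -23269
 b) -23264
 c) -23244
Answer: b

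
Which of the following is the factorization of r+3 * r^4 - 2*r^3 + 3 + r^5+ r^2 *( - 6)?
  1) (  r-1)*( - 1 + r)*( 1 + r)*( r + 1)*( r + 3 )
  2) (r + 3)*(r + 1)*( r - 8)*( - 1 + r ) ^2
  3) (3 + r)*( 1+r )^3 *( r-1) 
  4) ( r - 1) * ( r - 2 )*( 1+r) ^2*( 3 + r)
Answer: 1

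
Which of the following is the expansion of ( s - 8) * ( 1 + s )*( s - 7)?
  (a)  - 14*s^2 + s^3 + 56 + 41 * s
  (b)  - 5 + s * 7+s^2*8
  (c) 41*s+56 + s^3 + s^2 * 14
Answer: a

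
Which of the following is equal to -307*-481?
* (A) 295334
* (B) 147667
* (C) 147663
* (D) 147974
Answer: B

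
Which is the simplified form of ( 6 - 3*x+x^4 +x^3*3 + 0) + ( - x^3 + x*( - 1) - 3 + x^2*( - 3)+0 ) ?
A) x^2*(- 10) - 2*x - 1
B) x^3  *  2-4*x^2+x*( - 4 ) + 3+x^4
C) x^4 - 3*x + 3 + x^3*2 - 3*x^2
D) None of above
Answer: D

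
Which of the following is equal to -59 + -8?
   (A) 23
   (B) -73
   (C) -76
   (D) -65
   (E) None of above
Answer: E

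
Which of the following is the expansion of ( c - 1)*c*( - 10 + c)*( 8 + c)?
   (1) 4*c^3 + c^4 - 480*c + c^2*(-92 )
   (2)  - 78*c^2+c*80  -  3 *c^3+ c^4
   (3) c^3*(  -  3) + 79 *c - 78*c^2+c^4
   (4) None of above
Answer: 2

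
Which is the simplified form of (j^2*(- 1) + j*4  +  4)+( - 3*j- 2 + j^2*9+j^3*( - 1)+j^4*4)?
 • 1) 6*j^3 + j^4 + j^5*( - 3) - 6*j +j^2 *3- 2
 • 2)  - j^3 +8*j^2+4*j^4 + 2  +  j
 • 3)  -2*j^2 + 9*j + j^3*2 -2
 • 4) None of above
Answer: 2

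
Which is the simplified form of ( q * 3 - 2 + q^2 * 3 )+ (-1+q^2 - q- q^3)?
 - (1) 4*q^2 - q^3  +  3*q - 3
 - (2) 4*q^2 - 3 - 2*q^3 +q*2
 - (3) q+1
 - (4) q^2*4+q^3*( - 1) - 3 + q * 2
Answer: 4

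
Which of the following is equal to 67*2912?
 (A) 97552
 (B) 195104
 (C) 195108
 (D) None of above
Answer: B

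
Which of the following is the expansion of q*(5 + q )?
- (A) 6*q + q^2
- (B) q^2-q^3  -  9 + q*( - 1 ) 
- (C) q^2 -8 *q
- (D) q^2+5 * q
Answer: D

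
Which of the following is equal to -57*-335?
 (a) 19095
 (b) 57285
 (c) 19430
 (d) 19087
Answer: a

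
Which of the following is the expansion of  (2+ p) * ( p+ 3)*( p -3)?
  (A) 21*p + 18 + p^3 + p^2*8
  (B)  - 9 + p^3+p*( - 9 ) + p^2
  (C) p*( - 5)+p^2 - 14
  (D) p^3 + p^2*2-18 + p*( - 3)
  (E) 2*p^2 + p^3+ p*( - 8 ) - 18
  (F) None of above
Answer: F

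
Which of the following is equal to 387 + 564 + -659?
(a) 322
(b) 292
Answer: b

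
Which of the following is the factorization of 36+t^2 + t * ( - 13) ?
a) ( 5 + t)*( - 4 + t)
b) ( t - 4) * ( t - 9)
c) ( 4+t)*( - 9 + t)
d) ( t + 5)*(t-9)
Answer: b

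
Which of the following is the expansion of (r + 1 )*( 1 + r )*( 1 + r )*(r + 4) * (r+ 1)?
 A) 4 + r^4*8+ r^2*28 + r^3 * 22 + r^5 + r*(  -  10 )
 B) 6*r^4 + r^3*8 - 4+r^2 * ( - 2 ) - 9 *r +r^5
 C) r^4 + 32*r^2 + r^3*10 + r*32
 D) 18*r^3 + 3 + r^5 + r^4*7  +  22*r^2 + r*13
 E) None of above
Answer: E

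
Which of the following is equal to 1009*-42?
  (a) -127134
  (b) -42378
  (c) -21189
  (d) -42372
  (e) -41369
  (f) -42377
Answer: b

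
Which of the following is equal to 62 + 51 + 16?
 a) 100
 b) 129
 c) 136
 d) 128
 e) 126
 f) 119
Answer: b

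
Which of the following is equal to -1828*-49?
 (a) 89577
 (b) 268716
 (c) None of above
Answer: c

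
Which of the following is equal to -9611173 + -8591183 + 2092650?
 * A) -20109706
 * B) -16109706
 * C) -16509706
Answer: B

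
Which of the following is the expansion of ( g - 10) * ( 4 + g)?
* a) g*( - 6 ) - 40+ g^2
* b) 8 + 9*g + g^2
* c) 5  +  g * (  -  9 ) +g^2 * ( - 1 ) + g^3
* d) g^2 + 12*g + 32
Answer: a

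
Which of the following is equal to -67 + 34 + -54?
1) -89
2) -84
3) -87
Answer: 3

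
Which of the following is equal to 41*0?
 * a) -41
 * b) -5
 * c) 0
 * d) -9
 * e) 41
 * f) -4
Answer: c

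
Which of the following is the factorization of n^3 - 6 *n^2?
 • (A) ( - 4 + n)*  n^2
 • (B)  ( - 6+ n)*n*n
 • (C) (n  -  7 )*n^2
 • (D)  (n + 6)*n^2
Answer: B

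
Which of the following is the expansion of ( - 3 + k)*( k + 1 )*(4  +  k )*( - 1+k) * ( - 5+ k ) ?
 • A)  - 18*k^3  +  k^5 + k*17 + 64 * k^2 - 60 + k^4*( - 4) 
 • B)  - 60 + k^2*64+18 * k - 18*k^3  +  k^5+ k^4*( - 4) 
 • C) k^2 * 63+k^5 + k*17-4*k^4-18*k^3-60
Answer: A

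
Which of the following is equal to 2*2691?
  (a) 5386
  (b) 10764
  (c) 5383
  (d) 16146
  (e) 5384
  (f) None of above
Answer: f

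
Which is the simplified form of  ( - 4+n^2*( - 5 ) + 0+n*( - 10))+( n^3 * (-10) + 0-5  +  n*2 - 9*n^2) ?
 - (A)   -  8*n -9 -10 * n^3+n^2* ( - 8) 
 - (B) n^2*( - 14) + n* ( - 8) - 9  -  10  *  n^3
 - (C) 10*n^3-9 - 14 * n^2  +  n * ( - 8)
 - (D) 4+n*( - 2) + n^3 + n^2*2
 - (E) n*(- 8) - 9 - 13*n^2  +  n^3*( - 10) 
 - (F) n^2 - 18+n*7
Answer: B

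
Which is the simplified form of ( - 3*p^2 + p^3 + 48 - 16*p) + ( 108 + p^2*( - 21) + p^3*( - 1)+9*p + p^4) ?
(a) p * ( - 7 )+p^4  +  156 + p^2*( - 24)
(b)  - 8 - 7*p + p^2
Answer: a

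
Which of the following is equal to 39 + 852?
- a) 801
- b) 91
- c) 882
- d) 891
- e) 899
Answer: d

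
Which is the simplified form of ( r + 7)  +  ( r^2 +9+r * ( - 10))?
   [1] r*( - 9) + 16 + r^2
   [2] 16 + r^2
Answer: 1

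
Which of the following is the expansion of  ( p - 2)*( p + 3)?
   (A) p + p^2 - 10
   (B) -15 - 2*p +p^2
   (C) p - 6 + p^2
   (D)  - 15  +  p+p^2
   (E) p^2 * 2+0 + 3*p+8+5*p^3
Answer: C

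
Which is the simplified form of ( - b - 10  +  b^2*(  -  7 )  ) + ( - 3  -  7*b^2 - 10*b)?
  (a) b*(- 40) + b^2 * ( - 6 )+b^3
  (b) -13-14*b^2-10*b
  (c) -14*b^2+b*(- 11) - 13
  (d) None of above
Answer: c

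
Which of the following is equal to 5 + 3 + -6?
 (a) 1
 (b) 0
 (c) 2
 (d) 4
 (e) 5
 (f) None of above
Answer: c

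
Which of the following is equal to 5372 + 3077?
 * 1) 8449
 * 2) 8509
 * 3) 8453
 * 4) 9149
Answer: 1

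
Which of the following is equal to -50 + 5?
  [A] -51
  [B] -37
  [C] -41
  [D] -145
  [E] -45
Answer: E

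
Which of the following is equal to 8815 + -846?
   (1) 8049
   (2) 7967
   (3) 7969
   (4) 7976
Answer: 3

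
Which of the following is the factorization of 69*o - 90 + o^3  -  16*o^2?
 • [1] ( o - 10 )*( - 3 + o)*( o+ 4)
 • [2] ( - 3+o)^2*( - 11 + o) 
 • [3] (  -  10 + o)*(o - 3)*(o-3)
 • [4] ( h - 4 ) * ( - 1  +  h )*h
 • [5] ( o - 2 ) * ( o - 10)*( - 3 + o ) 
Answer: 3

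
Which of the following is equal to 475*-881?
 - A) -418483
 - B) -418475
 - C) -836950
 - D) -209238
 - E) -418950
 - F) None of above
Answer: B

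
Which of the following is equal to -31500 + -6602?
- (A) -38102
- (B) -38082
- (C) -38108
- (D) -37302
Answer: A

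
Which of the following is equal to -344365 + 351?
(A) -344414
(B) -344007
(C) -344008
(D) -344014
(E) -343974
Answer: D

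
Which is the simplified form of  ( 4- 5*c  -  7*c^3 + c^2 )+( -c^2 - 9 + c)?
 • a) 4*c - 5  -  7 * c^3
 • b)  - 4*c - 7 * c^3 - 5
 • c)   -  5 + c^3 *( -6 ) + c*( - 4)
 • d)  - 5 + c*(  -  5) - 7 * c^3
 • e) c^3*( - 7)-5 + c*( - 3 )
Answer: b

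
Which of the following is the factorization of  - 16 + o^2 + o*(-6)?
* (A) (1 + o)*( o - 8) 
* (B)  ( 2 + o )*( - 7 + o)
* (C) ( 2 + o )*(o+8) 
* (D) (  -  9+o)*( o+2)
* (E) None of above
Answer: E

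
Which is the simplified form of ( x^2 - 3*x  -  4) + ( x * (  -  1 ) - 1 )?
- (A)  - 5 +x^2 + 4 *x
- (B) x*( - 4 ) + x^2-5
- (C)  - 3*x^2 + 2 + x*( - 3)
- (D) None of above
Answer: B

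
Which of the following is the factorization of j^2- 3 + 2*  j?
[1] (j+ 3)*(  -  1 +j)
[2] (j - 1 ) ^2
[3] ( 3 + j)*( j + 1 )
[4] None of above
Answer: 1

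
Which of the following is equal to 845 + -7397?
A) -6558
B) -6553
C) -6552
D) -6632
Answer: C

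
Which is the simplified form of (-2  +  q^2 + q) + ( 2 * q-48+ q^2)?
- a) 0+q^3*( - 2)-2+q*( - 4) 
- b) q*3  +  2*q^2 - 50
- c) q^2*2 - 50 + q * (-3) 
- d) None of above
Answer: b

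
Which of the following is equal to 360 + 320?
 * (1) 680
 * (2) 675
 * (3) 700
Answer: 1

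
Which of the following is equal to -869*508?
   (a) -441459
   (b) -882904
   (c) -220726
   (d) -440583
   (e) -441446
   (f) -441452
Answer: f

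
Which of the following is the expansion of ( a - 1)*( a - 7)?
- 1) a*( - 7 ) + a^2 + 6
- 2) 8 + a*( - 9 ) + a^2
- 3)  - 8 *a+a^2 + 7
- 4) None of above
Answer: 3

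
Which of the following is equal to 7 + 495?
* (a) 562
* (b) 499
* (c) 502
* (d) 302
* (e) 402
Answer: c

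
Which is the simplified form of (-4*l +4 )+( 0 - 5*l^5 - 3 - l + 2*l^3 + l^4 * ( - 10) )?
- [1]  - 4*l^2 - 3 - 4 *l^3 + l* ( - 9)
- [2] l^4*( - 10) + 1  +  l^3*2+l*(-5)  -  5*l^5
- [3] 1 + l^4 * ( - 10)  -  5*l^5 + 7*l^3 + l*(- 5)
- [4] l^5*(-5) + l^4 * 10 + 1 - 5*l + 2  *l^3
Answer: 2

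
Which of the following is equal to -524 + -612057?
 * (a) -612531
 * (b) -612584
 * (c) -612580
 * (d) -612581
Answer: d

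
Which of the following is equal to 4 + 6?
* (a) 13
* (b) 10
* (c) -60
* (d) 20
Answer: b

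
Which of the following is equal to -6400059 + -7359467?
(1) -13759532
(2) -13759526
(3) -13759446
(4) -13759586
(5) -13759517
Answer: 2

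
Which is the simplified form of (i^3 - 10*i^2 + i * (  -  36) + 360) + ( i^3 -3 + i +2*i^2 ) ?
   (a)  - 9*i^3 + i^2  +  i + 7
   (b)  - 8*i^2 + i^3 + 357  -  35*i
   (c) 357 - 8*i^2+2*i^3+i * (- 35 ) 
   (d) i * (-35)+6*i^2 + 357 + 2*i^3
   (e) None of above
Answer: c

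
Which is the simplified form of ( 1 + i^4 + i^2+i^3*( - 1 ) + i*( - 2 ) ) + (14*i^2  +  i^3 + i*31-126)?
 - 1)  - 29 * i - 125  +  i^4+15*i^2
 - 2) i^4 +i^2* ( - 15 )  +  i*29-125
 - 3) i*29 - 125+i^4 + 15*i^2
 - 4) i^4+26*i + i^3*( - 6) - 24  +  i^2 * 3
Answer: 3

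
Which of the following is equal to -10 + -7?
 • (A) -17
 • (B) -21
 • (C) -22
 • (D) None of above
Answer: A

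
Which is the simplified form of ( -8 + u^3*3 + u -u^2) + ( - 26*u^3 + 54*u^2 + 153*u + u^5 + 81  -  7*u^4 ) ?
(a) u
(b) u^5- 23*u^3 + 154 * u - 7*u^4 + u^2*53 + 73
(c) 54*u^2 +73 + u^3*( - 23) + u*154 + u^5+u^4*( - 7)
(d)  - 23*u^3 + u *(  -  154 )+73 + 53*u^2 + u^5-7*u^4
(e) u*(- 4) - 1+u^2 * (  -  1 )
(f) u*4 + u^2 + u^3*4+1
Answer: b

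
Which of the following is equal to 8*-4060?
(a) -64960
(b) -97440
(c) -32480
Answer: c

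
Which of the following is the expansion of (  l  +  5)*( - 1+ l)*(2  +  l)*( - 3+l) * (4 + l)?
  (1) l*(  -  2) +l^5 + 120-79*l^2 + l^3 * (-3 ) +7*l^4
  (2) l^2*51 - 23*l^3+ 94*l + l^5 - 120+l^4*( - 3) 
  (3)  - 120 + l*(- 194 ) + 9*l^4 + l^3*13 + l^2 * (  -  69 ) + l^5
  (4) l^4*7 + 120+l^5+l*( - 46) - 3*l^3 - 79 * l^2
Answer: 4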